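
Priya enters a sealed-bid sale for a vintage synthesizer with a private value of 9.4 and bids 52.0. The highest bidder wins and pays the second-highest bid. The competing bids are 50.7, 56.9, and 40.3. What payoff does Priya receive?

Priya's payoff: 0.0.

Highest competing bid: 56.9.
Priya's bid 52.0 is not the highest, so Priya loses, pays nothing, and earns zero payoff.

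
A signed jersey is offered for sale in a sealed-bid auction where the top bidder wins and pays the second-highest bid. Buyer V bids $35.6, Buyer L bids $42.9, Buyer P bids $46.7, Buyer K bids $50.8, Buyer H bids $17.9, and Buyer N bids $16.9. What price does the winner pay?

Bids in descending order: Buyer K $50.8, then Buyer P $46.7, then Buyer L $42.9, then Buyer V $35.6, then Buyer H $17.9, then Buyer N $16.9.
Buyer K is the highest bidder, so Buyer K wins.
Under the second-price rule, the price is the second-highest bid: $46.7.

The winner pays $46.7.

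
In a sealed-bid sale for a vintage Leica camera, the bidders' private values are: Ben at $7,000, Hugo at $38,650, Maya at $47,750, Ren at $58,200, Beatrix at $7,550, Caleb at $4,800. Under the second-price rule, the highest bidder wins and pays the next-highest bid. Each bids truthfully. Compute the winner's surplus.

Ordered from highest: Ren $58,200; Maya $47,750; Hugo $38,650; Beatrix $7,550; Ben $7,000; Caleb $4,800.
Ren wins with the top bid and pays the second-highest, $47,750.
Surplus = $58,200 − $47,750 = $10,450.

Surplus = $10,450.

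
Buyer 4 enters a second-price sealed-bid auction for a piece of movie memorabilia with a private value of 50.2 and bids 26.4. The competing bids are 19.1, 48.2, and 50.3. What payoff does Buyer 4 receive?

0.0

Highest competing bid: 50.3.
Buyer 4's bid 26.4 is not the highest, so Buyer 4 loses, pays nothing, and earns zero payoff.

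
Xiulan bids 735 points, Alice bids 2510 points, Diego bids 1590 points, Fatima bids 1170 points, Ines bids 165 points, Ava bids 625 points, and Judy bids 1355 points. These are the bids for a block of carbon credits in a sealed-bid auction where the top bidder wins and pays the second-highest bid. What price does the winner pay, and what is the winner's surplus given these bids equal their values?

Ordered from highest: Alice 2510 points > Diego 1590 points > Judy 1355 points > Fatima 1170 points > Xiulan 735 points > Ava 625 points > Ines 165 points.
Alice is the highest bidder, so Alice wins.
Under the second-price rule, the price is the second-highest bid: 1590 points.
Surplus = 2510 points − 1590 points = 920 points.

The winner pays 1590 points for a surplus of 920 points.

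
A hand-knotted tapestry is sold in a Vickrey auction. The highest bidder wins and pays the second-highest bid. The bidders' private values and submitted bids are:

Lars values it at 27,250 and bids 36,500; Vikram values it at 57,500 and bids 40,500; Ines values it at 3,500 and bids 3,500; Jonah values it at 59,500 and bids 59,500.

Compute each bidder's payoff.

Lars 0, Vikram 0, Ines 0, Jonah 19,000.

Ranking the bids: Jonah 59,500, then Vikram 40,500, then Lars 36,500, then Ines 3,500.
Jonah has the top bid and wins; the price is the second-highest bid, 40,500.
Jonah's payoff = 59,500 − 40,500 = 19,000. All other bidders lose, so their payoff is 0.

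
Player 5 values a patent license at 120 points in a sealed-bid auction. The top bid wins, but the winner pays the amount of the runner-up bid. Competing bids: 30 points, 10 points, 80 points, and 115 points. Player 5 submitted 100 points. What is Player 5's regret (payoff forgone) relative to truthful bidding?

The highest competing bid is 115 points.
Bidding truthfully at 120 points: Player 5 has the top bid, wins, and pays the second-highest bid 115 points. Payoff = 120 points − 115 points = 5 points.
Bidding 100 points: the top bid is 115 points (a rival), so Player 5 loses. Payoff = 0 points.
Regret = truthful payoff − actual payoff = 5 points − 0 points = 5 points.

Payoff forgone: 5 points.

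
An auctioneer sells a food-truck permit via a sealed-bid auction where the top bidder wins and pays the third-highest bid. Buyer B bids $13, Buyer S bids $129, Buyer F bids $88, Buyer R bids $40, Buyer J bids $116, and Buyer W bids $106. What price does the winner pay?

Sorted high to low: Buyer S $129, then Buyer J $116, then Buyer W $106, then Buyer F $88, then Buyer R $40, then Buyer B $13.
Buyer S is the highest bidder, so Buyer S wins.
Under the third-price rule, the price is the third-highest bid: $106.

$106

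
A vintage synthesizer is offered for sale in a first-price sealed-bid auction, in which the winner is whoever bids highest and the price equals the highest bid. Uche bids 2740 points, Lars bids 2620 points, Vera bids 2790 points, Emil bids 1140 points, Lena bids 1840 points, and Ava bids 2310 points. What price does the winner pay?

2790 points

Ordered from highest: Vera 2790 points; Uche 2740 points; Lars 2620 points; Ava 2310 points; Lena 1840 points; Emil 1140 points.
Vera is the highest bidder, so Vera wins.
Under the first-price rule, the price is the highest bid: 2790 points.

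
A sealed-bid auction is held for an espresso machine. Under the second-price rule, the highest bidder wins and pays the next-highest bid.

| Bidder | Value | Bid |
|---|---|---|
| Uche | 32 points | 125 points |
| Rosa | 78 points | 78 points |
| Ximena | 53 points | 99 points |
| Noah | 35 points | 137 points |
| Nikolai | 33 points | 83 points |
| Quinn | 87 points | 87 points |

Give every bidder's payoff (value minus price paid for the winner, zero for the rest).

Payoffs: Uche 0 points, Rosa 0 points, Ximena 0 points, Noah -90 points, Nikolai 0 points, Quinn 0 points.

Ranking the bids: Noah 137 points; Uche 125 points; Ximena 99 points; Quinn 87 points; Nikolai 83 points; Rosa 78 points.
Noah has the top bid and wins; the price is the second-highest bid, 125 points.
Noah's payoff = 35 points − 125 points = -90 points. All other bidders lose, so their payoff is 0.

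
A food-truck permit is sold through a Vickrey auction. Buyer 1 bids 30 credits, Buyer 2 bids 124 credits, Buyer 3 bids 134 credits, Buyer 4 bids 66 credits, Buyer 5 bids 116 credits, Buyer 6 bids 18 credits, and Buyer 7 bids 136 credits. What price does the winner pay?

Bids in descending order: Buyer 7 136 credits; Buyer 3 134 credits; Buyer 2 124 credits; Buyer 5 116 credits; Buyer 4 66 credits; Buyer 1 30 credits; Buyer 6 18 credits.
Buyer 7 has the highest bid, so Buyer 7 wins.
The second-highest bid is 134 credits, so that is what Buyer 7 pays.

The winner pays 134 credits.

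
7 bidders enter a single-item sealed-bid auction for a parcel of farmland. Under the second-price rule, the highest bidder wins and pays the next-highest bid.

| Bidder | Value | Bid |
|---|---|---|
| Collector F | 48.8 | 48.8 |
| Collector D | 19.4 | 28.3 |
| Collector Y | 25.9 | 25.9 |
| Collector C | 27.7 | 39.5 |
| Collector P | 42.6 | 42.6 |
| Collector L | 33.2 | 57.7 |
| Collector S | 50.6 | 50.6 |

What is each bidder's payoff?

Sorted high to low: Collector L 57.7, then Collector S 50.6, then Collector F 48.8, then Collector P 42.6, then Collector C 39.5, then Collector D 28.3, then Collector Y 25.9.
Collector L has the top bid and wins; the price is the second-highest bid, 50.6.
Collector L's payoff = 33.2 − 50.6 = -17.4. All other bidders lose, so their payoff is 0.

Collector F 0.0, Collector D 0.0, Collector Y 0.0, Collector C 0.0, Collector P 0.0, Collector L -17.4, Collector S 0.0.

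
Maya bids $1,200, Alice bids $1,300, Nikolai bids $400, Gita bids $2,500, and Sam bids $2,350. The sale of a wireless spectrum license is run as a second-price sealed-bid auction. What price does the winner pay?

$2,350

Ordered from highest: Gita $2,500, then Sam $2,350, then Alice $1,300, then Maya $1,200, then Nikolai $400.
Gita has the highest bid, so Gita wins.
The second-highest bid is $2,350, so that is what Gita pays.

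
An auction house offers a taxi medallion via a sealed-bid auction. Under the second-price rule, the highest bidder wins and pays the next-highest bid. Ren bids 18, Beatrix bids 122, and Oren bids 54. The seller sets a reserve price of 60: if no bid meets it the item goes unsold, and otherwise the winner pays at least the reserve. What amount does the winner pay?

Bids in descending order: Beatrix 122, then Oren 54, then Ren 18.
Beatrix has the highest bid, so Beatrix wins.
The second-highest bid is 54, but the reserve 60 is higher, so the price is the reserve.

The winner pays 60.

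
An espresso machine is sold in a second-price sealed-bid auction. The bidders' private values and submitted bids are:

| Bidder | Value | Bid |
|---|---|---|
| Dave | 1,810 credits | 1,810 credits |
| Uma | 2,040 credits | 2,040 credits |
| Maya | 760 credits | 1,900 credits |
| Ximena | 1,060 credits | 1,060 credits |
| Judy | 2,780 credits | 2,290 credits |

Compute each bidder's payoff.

Ordered from highest: Judy 2,290 credits, then Uma 2,040 credits, then Maya 1,900 credits, then Dave 1,810 credits, then Ximena 1,060 credits.
Judy has the top bid and wins; the price is the second-highest bid, 2,040 credits.
Judy's payoff = 2,780 credits − 2,040 credits = 740 credits. All other bidders lose, so their payoff is 0.

Payoffs: Dave 0 credits, Uma 0 credits, Maya 0 credits, Ximena 0 credits, Judy 740 credits.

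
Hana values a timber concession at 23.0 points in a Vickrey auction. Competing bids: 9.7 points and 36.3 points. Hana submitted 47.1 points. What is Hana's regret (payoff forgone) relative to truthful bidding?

The highest competing bid is 36.3 points.
Bidding truthfully at 23.0 points: the top bid is 36.3 points (a rival), so Hana loses. Payoff = 0.0 points.
Bidding 47.1 points: Hana has the top bid, wins, and pays the second-highest bid 36.3 points. Payoff = 23.0 points − 36.3 points = -13.3 points.
Regret = truthful payoff − actual payoff = 0.0 points − -13.3 points = 13.3 points.

Payoff forgone: 13.3 points.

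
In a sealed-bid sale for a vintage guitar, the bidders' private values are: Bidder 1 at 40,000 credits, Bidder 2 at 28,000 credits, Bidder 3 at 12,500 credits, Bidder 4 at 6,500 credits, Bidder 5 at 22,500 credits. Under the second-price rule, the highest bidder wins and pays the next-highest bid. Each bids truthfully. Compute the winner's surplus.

Bids in descending order: Bidder 1 40,000 credits; Bidder 2 28,000 credits; Bidder 5 22,500 credits; Bidder 3 12,500 credits; Bidder 4 6,500 credits.
Bidder 1 wins with the top bid and pays the second-highest, 28,000 credits.
Surplus = 40,000 credits − 28,000 credits = 12,000 credits.

Surplus = 12,000 credits.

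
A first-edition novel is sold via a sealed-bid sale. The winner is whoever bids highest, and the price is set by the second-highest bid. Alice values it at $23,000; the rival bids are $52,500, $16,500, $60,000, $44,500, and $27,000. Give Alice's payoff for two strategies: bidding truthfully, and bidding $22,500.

(a) $0  (b) $0

The highest competing bid is $60,000.
Bidding truthfully at $23,000: the top bid is $60,000 (a rival), so Alice loses. Payoff = $0.
Bidding $22,500: the top bid is $60,000 (a rival), so Alice loses. Payoff = $0.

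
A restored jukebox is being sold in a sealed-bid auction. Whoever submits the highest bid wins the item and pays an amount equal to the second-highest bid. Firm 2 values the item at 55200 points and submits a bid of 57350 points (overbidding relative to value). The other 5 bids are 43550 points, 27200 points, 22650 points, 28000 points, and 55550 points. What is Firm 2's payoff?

Highest competing bid: 55550 points.
Firm 2's bid 57350 points is the highest overall, so Firm 2 wins and pays the second-highest bid, 55550 points.
Payoff = value − price = 55200 points − 55550 points = -350 points.
Overbidding won the item at a price above value — truthful bidding would have avoided this loss.

Payoff = -350 points.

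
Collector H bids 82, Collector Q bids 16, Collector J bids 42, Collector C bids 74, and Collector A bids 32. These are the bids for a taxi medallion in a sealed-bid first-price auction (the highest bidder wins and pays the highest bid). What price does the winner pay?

Price paid: 82.

Sorted high to low: Collector H 82 > Collector C 74 > Collector J 42 > Collector A 32 > Collector Q 16.
Collector H is the highest bidder, so Collector H wins.
Under the first-price rule, the price is the highest bid: 82.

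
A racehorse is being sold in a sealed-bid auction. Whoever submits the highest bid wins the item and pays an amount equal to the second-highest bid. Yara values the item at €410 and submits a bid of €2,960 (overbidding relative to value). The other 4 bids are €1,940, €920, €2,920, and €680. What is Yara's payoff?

Yara's payoff: -€2,510.

Highest competing bid: €2,920.
Yara's bid €2,960 is the highest overall, so Yara wins and pays the second-highest bid, €2,920.
Payoff = value − price = €410 − €2,920 = -€2,510.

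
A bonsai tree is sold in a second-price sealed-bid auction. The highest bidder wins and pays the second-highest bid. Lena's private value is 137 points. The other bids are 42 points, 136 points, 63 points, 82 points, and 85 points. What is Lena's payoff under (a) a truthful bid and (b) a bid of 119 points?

The highest competing bid is 136 points.
Bidding truthfully at 137 points: Lena has the top bid, wins, and pays the second-highest bid 136 points. Payoff = 137 points − 136 points = 1 points.
Bidding 119 points: the top bid is 136 points (a rival), so Lena loses. Payoff = 0 points.

Truthful: 1 points; alternative: 0 points.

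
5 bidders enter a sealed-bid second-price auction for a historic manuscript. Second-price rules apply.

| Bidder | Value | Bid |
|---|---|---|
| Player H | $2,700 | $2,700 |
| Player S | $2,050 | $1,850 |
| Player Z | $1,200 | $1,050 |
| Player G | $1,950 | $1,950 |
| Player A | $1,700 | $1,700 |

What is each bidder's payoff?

Player H $750, Player S $0, Player Z $0, Player G $0, Player A $0.

Ordered from highest: Player H $2,700; Player G $1,950; Player S $1,850; Player A $1,700; Player Z $1,050.
Player H has the top bid and wins; the price is the second-highest bid, $1,950.
Player H's payoff = $2,700 − $1,950 = $750. All other bidders lose, so their payoff is 0.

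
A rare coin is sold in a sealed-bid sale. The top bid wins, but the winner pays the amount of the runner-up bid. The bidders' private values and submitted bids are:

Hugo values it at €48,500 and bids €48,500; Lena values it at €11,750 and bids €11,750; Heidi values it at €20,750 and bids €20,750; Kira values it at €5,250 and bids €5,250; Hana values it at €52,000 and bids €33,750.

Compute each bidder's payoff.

Payoffs: Hugo €14,750, Lena €0, Heidi €0, Kira €0, Hana €0.

Sorted high to low: Hugo €48,500; Hana €33,750; Heidi €20,750; Lena €11,750; Kira €5,250.
Hugo has the top bid and wins; the price is the second-highest bid, €33,750.
Hugo's payoff = €48,500 − €33,750 = €14,750. All other bidders lose, so their payoff is 0.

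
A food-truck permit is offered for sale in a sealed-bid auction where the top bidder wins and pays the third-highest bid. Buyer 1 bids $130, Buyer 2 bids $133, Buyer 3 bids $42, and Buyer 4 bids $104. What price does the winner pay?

Sorted high to low: Buyer 2 $133; Buyer 1 $130; Buyer 4 $104; Buyer 3 $42.
Buyer 2 is the highest bidder, so Buyer 2 wins.
Under the third-price rule, the price is the third-highest bid: $104.

The winner pays $104.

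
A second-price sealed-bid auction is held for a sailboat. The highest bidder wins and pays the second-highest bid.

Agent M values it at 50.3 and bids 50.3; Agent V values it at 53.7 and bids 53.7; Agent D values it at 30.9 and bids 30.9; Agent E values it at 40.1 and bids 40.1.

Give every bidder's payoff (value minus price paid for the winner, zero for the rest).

Ordered from highest: Agent V 53.7; Agent M 50.3; Agent E 40.1; Agent D 30.9.
Agent V has the top bid and wins; the price is the second-highest bid, 50.3.
Agent V's payoff = 53.7 − 50.3 = 3.4. All other bidders lose, so their payoff is 0.

Agent M 0.0, Agent V 3.4, Agent D 0.0, Agent E 0.0.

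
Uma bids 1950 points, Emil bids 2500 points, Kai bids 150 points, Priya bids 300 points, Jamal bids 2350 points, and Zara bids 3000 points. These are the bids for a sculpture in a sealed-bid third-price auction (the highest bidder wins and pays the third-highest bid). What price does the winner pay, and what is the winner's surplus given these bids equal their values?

Price 2350 points; surplus 650 points.

Sorted high to low: Zara 3000 points > Emil 2500 points > Jamal 2350 points > Uma 1950 points > Priya 300 points > Kai 150 points.
Zara is the highest bidder, so Zara wins.
Under the third-price rule, the price is the third-highest bid: 2350 points.
Surplus = 3000 points − 2350 points = 650 points.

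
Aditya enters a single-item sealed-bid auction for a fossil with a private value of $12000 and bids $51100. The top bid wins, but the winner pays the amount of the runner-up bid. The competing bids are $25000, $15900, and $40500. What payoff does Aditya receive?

Aditya's payoff: -$28500.

Highest competing bid: $40500.
Aditya's bid $51100 is the highest overall, so Aditya wins and pays the second-highest bid, $40500.
Payoff = value − price = $12000 − $40500 = -$28500.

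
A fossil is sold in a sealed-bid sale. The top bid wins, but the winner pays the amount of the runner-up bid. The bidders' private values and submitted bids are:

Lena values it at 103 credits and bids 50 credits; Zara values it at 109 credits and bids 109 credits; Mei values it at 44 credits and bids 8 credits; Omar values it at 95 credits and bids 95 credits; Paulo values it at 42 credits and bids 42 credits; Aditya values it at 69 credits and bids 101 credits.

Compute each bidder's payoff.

Payoffs: Lena 0 credits, Zara 8 credits, Mei 0 credits, Omar 0 credits, Paulo 0 credits, Aditya 0 credits.

Ordered from highest: Zara 109 credits > Aditya 101 credits > Omar 95 credits > Lena 50 credits > Paulo 42 credits > Mei 8 credits.
Zara has the top bid and wins; the price is the second-highest bid, 101 credits.
Zara's payoff = 109 credits − 101 credits = 8 credits. All other bidders lose, so their payoff is 0.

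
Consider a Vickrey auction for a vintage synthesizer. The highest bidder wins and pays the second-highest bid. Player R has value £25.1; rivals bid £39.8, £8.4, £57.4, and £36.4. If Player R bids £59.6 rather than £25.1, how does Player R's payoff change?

The highest competing bid is £57.4.
Bidding truthfully at £25.1: the top bid is £57.4 (a rival), so Player R loses. Payoff = £0.0.
Bidding £59.6: Player R has the top bid, wins, and pays the second-highest bid £57.4. Payoff = £25.1 − £57.4 = -£32.3.
Change = -£32.3 − £0.0 = -£32.3.

Payoff change: -£32.3.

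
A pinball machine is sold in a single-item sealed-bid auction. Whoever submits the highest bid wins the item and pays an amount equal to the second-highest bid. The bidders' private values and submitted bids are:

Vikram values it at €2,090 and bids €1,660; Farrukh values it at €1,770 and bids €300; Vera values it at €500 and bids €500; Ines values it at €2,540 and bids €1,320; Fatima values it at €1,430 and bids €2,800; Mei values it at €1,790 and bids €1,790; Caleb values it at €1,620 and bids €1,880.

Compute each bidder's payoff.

Ranking the bids: Fatima €2,800, then Caleb €1,880, then Mei €1,790, then Vikram €1,660, then Ines €1,320, then Vera €500, then Farrukh €300.
Fatima has the top bid and wins; the price is the second-highest bid, €1,880.
Fatima's payoff = €1,430 − €1,880 = -€450. All other bidders lose, so their payoff is 0.

Vikram €0, Farrukh €0, Vera €0, Ines €0, Fatima -€450, Mei €0, Caleb €0.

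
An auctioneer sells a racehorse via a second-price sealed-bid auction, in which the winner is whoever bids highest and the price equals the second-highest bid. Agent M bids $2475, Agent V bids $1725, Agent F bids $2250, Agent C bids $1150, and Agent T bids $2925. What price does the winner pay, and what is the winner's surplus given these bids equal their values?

Ranking the bids: Agent T $2925 > Agent M $2475 > Agent F $2250 > Agent V $1725 > Agent C $1150.
Agent T is the highest bidder, so Agent T wins.
Under the second-price rule, the price is the second-highest bid: $2475.
Surplus = $2925 − $2475 = $450.

The winner pays $2475 for a surplus of $450.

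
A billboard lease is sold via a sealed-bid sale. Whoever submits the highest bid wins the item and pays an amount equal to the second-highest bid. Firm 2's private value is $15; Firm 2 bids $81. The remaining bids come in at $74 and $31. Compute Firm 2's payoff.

Highest competing bid: $74.
Firm 2's bid $81 is the highest overall, so Firm 2 wins and pays the second-highest bid, $74.
Payoff = value − price = $15 − $74 = -$59.
Overbidding won the item at a price above value — truthful bidding would have avoided this loss.

The bidder's payoff: -$59.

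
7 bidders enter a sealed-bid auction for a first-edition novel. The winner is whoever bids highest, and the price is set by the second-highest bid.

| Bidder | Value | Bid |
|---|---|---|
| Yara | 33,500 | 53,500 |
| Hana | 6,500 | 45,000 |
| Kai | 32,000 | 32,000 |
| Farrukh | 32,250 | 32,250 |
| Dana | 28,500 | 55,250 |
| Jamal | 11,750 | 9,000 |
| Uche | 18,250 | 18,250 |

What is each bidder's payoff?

Payoffs: Yara 0, Hana 0, Kai 0, Farrukh 0, Dana -25,000, Jamal 0, Uche 0.

Ranking the bids: Dana 55,250, then Yara 53,500, then Hana 45,000, then Farrukh 32,250, then Kai 32,000, then Uche 18,250, then Jamal 9,000.
Dana has the top bid and wins; the price is the second-highest bid, 53,500.
Dana's payoff = 28,500 − 53,500 = -25,000. All other bidders lose, so their payoff is 0.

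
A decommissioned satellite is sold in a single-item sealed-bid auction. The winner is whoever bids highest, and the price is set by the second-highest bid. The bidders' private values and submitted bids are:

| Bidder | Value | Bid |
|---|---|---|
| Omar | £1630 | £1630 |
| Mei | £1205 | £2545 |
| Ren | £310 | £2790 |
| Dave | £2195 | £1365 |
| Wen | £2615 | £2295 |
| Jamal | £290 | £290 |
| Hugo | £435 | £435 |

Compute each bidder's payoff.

Ranking the bids: Ren £2790 > Mei £2545 > Wen £2295 > Omar £1630 > Dave £1365 > Hugo £435 > Jamal £290.
Ren has the top bid and wins; the price is the second-highest bid, £2545.
Ren's payoff = £310 − £2545 = -£2235. All other bidders lose, so their payoff is 0.

Payoffs: Omar £0, Mei £0, Ren -£2235, Dave £0, Wen £0, Jamal £0, Hugo £0.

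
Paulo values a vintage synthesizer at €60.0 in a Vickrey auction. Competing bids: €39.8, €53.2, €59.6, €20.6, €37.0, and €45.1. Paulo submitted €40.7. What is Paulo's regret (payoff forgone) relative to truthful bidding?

The highest competing bid is €59.6.
Bidding truthfully at €60.0: Paulo has the top bid, wins, and pays the second-highest bid €59.6. Payoff = €60.0 − €59.6 = €0.4.
Bidding €40.7: the top bid is €59.6 (a rival), so Paulo loses. Payoff = €0.0.
Regret = truthful payoff − actual payoff = €0.4 − €0.0 = €0.4.

Regret: €0.4.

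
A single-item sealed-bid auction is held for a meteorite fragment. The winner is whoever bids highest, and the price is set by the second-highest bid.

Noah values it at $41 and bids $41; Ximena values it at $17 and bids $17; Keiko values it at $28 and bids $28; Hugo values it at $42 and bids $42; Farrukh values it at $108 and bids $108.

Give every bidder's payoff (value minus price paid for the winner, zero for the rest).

Payoffs: Noah $0, Ximena $0, Keiko $0, Hugo $0, Farrukh $66.

Ranking the bids: Farrukh $108 > Hugo $42 > Noah $41 > Keiko $28 > Ximena $17.
Farrukh has the top bid and wins; the price is the second-highest bid, $42.
Farrukh's payoff = $108 − $42 = $66. All other bidders lose, so their payoff is 0.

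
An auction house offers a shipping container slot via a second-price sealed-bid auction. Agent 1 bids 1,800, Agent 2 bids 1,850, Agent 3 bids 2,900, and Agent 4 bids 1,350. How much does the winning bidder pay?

Ordered from highest: Agent 3 2,900 > Agent 2 1,850 > Agent 1 1,800 > Agent 4 1,350.
Agent 3 has the highest bid, so Agent 3 wins.
The second-highest bid is 1,850, so that is what Agent 3 pays.

Price paid: 1,850.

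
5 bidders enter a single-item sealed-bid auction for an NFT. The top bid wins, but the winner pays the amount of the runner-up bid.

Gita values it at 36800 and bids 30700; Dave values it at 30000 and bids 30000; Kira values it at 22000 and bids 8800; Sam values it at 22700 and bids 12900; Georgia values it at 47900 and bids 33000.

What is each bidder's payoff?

Bids in descending order: Georgia 33000; Gita 30700; Dave 30000; Sam 12900; Kira 8800.
Georgia has the top bid and wins; the price is the second-highest bid, 30700.
Georgia's payoff = 47900 − 30700 = 17200. All other bidders lose, so their payoff is 0.

Gita 0, Dave 0, Kira 0, Sam 0, Georgia 17200.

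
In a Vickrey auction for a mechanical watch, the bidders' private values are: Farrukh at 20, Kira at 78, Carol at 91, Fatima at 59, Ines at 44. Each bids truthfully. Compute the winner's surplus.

13

Bids in descending order: Carol 91, then Kira 78, then Fatima 59, then Ines 44, then Farrukh 20.
Carol wins with the top bid and pays the second-highest, 78.
Surplus = 91 − 78 = 13.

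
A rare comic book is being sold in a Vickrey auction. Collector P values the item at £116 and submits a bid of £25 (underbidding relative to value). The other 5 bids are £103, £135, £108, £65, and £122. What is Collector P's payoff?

Highest competing bid: £135.
Collector P's bid £25 is not the highest, so Collector P loses, pays nothing, and earns zero payoff.

Payoff = £0.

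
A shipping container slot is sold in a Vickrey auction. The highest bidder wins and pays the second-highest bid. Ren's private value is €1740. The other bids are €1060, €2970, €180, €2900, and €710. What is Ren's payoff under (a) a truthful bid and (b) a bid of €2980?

Truthful: €0; alternative: -€1230.

The highest competing bid is €2970.
Bidding truthfully at €1740: the top bid is €2970 (a rival), so Ren loses. Payoff = €0.
Bidding €2980: Ren has the top bid, wins, and pays the second-highest bid €2970. Payoff = €1740 − €2970 = -€1230.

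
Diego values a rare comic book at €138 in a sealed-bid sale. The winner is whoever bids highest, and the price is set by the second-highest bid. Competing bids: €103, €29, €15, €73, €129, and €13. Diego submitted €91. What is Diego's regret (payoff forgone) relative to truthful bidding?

The highest competing bid is €129.
Bidding truthfully at €138: Diego has the top bid, wins, and pays the second-highest bid €129. Payoff = €138 − €129 = €9.
Bidding €91: the top bid is €129 (a rival), so Diego loses. Payoff = €0.
Regret = truthful payoff − actual payoff = €9 − €0 = €9.
Deviating from a truthful bid can only lose payoff in a second-price auction — never gain.

Regret: €9.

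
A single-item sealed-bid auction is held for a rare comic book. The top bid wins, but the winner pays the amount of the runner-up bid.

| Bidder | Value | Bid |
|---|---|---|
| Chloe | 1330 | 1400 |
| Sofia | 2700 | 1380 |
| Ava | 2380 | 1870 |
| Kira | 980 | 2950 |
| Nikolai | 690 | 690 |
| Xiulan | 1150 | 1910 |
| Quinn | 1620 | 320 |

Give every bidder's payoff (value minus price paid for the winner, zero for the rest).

Payoffs: Chloe 0, Sofia 0, Ava 0, Kira -930, Nikolai 0, Xiulan 0, Quinn 0.

Bids in descending order: Kira 2950, then Xiulan 1910, then Ava 1870, then Chloe 1400, then Sofia 1380, then Nikolai 690, then Quinn 320.
Kira has the top bid and wins; the price is the second-highest bid, 1910.
Kira's payoff = 980 − 1910 = -930. All other bidders lose, so their payoff is 0.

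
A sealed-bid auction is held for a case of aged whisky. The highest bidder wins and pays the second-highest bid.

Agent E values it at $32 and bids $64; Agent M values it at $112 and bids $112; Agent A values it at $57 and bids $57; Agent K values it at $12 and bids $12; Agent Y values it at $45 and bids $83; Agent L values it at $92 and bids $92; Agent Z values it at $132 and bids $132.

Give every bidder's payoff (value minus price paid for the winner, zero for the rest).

Payoffs: Agent E $0, Agent M $0, Agent A $0, Agent K $0, Agent Y $0, Agent L $0, Agent Z $20.

Ordered from highest: Agent Z $132; Agent M $112; Agent L $92; Agent Y $83; Agent E $64; Agent A $57; Agent K $12.
Agent Z has the top bid and wins; the price is the second-highest bid, $112.
Agent Z's payoff = $132 − $112 = $20. All other bidders lose, so their payoff is 0.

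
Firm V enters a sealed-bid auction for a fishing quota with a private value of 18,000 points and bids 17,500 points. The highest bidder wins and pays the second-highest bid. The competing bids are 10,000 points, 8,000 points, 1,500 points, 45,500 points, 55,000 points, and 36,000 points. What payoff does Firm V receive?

Highest competing bid: 55,000 points.
Firm V's bid 17,500 points is not the highest, so Firm V loses, pays nothing, and earns zero payoff.

Payoff = 0 points.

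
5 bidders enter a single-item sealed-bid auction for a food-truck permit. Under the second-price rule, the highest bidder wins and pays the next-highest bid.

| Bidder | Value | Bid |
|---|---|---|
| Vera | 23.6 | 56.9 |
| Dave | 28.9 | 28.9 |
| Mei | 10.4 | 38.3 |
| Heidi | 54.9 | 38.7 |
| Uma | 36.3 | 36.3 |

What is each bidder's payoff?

Vera -15.1, Dave 0.0, Mei 0.0, Heidi 0.0, Uma 0.0.

Bids in descending order: Vera 56.9; Heidi 38.7; Mei 38.3; Uma 36.3; Dave 28.9.
Vera has the top bid and wins; the price is the second-highest bid, 38.7.
Vera's payoff = 23.6 − 38.7 = -15.1. All other bidders lose, so their payoff is 0.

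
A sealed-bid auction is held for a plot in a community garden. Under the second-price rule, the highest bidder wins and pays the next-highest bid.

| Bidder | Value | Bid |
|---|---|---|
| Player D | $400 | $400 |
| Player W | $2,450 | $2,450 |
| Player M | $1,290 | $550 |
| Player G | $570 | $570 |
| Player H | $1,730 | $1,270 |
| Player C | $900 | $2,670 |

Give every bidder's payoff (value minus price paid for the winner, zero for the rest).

Ranking the bids: Player C $2,670 > Player W $2,450 > Player H $1,270 > Player G $570 > Player M $550 > Player D $400.
Player C has the top bid and wins; the price is the second-highest bid, $2,450.
Player C's payoff = $900 − $2,450 = -$1,550. All other bidders lose, so their payoff is 0.

Payoffs: Player D $0, Player W $0, Player M $0, Player G $0, Player H $0, Player C -$1,550.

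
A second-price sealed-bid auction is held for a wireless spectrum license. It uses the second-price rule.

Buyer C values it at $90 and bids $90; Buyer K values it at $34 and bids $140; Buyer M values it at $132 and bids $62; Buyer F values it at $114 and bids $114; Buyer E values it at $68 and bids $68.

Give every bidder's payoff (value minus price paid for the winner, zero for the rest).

Ranking the bids: Buyer K $140 > Buyer F $114 > Buyer C $90 > Buyer E $68 > Buyer M $62.
Buyer K has the top bid and wins; the price is the second-highest bid, $114.
Buyer K's payoff = $34 − $114 = -$80. All other bidders lose, so their payoff is 0.

Buyer C $0, Buyer K -$80, Buyer M $0, Buyer F $0, Buyer E $0.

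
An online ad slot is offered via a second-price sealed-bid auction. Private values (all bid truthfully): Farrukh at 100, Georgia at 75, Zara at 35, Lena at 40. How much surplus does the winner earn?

Surplus = 25.

Sorted high to low: Farrukh 100; Georgia 75; Lena 40; Zara 35.
Farrukh wins with the top bid and pays the second-highest, 75.
Surplus = 100 − 75 = 25.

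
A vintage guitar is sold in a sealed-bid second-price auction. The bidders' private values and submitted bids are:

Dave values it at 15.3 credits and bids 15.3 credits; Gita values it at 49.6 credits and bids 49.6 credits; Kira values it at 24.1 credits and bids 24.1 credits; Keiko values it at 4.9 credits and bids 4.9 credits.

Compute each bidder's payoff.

Payoffs: Dave 0.0 credits, Gita 25.5 credits, Kira 0.0 credits, Keiko 0.0 credits.

Ranking the bids: Gita 49.6 credits > Kira 24.1 credits > Dave 15.3 credits > Keiko 4.9 credits.
Gita has the top bid and wins; the price is the second-highest bid, 24.1 credits.
Gita's payoff = 49.6 credits − 24.1 credits = 25.5 credits. All other bidders lose, so their payoff is 0.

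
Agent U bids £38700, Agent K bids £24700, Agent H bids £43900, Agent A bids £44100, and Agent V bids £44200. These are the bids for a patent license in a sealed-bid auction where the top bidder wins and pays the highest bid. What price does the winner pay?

£44200

Bids in descending order: Agent V £44200 > Agent A £44100 > Agent H £43900 > Agent U £38700 > Agent K £24700.
Agent V is the highest bidder, so Agent V wins.
Under the first-price rule, the price is the highest bid: £44200.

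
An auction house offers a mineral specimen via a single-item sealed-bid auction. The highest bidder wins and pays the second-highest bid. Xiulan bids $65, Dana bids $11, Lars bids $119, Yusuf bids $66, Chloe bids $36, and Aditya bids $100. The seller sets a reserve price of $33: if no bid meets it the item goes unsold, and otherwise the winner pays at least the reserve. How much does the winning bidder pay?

Price paid: $100.

Ordered from highest: Lars $119, then Aditya $100, then Yusuf $66, then Xiulan $65, then Chloe $36, then Dana $11.
Lars has the highest bid, so Lars wins.
The second-highest bid is $100, which exceeds the reserve, so that sets the price.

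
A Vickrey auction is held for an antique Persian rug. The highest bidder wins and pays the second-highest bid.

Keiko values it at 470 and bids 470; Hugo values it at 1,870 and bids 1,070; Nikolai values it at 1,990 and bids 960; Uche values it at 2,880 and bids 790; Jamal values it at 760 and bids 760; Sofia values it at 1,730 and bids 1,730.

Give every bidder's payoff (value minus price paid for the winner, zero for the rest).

Payoffs: Keiko 0, Hugo 0, Nikolai 0, Uche 0, Jamal 0, Sofia 660.

Bids in descending order: Sofia 1,730, then Hugo 1,070, then Nikolai 960, then Uche 790, then Jamal 760, then Keiko 470.
Sofia has the top bid and wins; the price is the second-highest bid, 1,070.
Sofia's payoff = 1,730 − 1,070 = 660. All other bidders lose, so their payoff is 0.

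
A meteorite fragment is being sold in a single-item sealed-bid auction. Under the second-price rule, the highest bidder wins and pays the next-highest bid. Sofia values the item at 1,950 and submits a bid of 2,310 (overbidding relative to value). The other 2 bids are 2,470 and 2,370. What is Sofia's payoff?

Sofia's payoff: 0.

Highest competing bid: 2,470.
Sofia's bid 2,310 is not the highest, so Sofia loses, pays nothing, and earns zero payoff.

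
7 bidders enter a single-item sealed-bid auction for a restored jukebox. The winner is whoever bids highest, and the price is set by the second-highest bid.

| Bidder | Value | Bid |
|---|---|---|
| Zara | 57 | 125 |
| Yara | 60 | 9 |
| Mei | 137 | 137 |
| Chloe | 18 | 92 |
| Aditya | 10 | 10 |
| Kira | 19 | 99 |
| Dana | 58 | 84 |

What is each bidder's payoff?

Bids in descending order: Mei 137, then Zara 125, then Kira 99, then Chloe 92, then Dana 84, then Aditya 10, then Yara 9.
Mei has the top bid and wins; the price is the second-highest bid, 125.
Mei's payoff = 137 − 125 = 12. All other bidders lose, so their payoff is 0.

Zara 0, Yara 0, Mei 12, Chloe 0, Aditya 0, Kira 0, Dana 0.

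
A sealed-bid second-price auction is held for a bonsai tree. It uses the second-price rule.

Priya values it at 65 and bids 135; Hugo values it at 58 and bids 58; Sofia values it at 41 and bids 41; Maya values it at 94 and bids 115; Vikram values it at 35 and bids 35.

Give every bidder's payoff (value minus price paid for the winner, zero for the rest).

Sorted high to low: Priya 135 > Maya 115 > Hugo 58 > Sofia 41 > Vikram 35.
Priya has the top bid and wins; the price is the second-highest bid, 115.
Priya's payoff = 65 − 115 = -50. All other bidders lose, so their payoff is 0.

Payoffs: Priya -50, Hugo 0, Sofia 0, Maya 0, Vikram 0.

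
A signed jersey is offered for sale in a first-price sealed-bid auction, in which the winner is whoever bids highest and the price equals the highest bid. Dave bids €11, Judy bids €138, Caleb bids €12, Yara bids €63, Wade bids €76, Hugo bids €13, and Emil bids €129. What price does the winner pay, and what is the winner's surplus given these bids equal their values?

The winner pays €138 for a surplus of €0.

Bids in descending order: Judy €138 > Emil €129 > Wade €76 > Yara €63 > Hugo €13 > Caleb €12 > Dave €11.
Judy is the highest bidder, so Judy wins.
Under the first-price rule, the price is the highest bid: €138.
Surplus = €138 − €138 = €0.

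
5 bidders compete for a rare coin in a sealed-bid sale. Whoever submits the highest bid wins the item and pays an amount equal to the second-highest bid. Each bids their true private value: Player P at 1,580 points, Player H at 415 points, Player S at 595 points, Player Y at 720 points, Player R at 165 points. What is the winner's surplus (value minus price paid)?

Bids in descending order: Player P 1,580 points; Player Y 720 points; Player S 595 points; Player H 415 points; Player R 165 points.
Player P wins with the top bid and pays the second-highest, 720 points.
Surplus = 1,580 points − 720 points = 860 points.

Surplus = 860 points.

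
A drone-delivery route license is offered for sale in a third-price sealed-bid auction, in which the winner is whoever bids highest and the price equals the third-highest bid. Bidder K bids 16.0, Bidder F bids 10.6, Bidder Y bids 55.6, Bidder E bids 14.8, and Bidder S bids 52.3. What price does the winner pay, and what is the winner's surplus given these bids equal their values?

Ranking the bids: Bidder Y 55.6, then Bidder S 52.3, then Bidder K 16.0, then Bidder E 14.8, then Bidder F 10.6.
Bidder Y is the highest bidder, so Bidder Y wins.
Under the third-price rule, the price is the third-highest bid: 16.0.
Surplus = 55.6 − 16.0 = 39.6.

Price 16.0; surplus 39.6.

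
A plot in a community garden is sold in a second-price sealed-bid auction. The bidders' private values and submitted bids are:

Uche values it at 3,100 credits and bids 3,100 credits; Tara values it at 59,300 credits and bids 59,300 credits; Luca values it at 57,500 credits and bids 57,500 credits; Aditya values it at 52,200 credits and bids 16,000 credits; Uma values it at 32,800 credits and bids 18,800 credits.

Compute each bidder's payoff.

Bids in descending order: Tara 59,300 credits > Luca 57,500 credits > Uma 18,800 credits > Aditya 16,000 credits > Uche 3,100 credits.
Tara has the top bid and wins; the price is the second-highest bid, 57,500 credits.
Tara's payoff = 59,300 credits − 57,500 credits = 1,800 credits. All other bidders lose, so their payoff is 0.

Uche 0 credits, Tara 1,800 credits, Luca 0 credits, Aditya 0 credits, Uma 0 credits.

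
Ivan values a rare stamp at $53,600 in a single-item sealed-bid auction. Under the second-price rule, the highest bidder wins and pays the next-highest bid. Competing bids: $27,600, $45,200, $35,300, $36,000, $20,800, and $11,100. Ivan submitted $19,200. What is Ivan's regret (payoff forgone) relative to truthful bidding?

Payoff forgone: $8,400.

The highest competing bid is $45,200.
Bidding truthfully at $53,600: Ivan has the top bid, wins, and pays the second-highest bid $45,200. Payoff = $53,600 − $45,200 = $8,400.
Bidding $19,200: the top bid is $45,200 (a rival), so Ivan loses. Payoff = $0.
Regret = truthful payoff − actual payoff = $8,400 − $0 = $8,400.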